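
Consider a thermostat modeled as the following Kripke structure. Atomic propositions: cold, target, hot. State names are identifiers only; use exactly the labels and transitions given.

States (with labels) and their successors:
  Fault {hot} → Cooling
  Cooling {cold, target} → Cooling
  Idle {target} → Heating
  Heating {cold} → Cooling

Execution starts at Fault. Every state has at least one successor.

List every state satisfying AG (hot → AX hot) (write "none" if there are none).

States satisfying hot → AX hot: {Cooling, Idle, Heating}.
States satisfying AG (hot → AX hot): {Cooling, Idle, Heating}.

{Cooling, Idle, Heating}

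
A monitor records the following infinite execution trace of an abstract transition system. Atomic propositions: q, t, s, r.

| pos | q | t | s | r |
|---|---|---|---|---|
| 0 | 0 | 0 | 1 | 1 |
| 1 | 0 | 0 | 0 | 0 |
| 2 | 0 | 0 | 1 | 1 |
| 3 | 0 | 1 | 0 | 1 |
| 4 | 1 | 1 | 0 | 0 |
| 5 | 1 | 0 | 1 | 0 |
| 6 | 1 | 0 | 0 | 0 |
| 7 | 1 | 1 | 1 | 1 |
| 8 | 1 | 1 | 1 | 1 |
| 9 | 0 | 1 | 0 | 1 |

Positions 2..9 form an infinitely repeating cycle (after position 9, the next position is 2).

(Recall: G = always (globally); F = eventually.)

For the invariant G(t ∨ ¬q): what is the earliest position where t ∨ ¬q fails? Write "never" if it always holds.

5

Check t ∨ ¬q at each position in order: 0 ✓, 1 ✓, 2 ✓, 3 ✓, 4 ✓.
At position 5 the labels are {q, s}, so t ∨ ¬q is false there. This is the first violation.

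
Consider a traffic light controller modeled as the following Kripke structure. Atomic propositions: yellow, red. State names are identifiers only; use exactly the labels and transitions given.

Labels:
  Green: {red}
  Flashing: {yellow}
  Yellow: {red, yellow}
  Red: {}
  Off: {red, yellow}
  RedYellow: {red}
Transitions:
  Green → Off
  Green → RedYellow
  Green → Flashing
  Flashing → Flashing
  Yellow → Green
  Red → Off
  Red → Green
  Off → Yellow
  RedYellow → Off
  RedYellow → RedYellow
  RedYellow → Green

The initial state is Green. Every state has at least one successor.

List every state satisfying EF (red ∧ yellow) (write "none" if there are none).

{Green, Yellow, Red, Off, RedYellow}

States satisfying red ∧ yellow: {Yellow, Off}.
States satisfying EF (red ∧ yellow): {Green, Yellow, Red, Off, RedYellow}.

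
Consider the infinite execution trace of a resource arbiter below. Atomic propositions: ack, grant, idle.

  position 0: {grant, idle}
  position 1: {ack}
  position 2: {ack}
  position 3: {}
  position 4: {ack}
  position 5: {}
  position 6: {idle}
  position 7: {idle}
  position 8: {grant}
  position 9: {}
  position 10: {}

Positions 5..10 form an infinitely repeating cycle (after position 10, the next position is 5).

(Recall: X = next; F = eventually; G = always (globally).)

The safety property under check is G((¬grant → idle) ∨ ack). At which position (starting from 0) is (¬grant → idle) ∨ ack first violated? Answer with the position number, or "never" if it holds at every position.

3

Check (¬grant → idle) ∨ ack at each position in order: 0 ✓, 1 ✓, 2 ✓.
At position 3 the labels are {}, so (¬grant → idle) ∨ ack is false there. This is the first violation.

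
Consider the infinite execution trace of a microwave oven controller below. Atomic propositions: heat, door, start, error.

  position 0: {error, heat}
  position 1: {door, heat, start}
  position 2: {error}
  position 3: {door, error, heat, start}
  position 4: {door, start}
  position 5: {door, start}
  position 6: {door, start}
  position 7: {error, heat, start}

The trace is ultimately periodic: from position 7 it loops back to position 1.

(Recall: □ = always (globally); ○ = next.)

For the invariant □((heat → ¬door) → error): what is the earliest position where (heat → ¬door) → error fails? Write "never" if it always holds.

Check (heat → ¬door) → error at each position in order: 0 ✓, 1 ✓, 2 ✓, 3 ✓.
At position 4 the labels are {door, start}, so (heat → ¬door) → error is false there. This is the first violation.

4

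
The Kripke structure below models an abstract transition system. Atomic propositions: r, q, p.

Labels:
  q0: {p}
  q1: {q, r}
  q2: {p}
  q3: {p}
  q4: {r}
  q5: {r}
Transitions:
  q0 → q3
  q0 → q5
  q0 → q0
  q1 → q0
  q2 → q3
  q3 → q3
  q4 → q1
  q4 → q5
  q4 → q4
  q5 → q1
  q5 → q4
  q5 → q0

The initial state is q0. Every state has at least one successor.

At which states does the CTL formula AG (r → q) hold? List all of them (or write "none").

States satisfying r → q: {q0, q1, q2, q3}.
States satisfying AG (r → q): {q2, q3}.

{q2, q3}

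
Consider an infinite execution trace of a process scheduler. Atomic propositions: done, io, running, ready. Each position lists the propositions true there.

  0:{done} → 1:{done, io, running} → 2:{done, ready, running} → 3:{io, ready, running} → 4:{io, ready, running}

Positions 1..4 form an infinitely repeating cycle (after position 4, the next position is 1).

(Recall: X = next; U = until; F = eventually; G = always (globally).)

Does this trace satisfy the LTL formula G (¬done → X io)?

¬done → X io holds at every position 0..4, and those are all positions ever visited, so G (¬done → X io) holds.
Positions where ¬done holds: 3, 4.
Check X io at each: 3→ok, 4→ok.

Yes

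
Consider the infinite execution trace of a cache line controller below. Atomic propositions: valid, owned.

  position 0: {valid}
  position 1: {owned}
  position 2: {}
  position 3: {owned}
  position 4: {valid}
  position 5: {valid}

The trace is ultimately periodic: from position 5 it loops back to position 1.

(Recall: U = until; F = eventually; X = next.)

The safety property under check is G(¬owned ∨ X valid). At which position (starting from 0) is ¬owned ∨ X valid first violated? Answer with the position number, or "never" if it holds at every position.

Check ¬owned ∨ X valid at each position in order: 0 ✓.
At position 1 the labels are {owned} and the next position 2 has {}, so ¬owned ∨ X valid is false there. This is the first violation.

1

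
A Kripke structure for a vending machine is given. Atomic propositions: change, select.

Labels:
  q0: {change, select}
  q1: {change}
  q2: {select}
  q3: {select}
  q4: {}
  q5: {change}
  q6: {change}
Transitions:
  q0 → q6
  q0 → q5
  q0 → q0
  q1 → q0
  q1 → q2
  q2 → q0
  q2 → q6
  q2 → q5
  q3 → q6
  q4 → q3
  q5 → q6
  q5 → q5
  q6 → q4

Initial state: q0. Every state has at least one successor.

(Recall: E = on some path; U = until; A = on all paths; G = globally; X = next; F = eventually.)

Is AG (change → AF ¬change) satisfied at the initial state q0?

No

States satisfying change → AF ¬change: {q2, q3, q4, q6}.
States satisfying AG (change → AF ¬change): {q3, q4, q6}.
q0 is reachable from q0 and violates change → AF ¬change, so AG fails at q0.
q0 ∉ Sat(AG (change → AF ¬change)).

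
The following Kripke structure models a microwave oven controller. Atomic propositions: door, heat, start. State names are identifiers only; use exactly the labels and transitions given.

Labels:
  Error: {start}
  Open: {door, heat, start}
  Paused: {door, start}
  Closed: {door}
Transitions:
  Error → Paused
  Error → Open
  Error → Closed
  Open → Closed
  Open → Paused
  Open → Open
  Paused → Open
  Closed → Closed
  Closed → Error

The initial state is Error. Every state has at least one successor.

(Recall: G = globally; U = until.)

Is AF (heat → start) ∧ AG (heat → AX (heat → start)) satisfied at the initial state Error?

Yes

States satisfying heat → start: {Error, Open, Paused, Closed}.
States satisfying AF (heat → start): {Error, Open, Paused, Closed}.
States satisfying heat → AX (heat → start): {Error, Open, Paused, Closed}.
States satisfying AG (heat → AX (heat → start)): {Error, Open, Paused, Closed}.
States satisfying AF (heat → start) ∧ AG (heat → AX (heat → start)): {Error, Open, Paused, Closed}.
Error ∈ Sat(AF (heat → start) ∧ AG (heat → AX (heat → start))).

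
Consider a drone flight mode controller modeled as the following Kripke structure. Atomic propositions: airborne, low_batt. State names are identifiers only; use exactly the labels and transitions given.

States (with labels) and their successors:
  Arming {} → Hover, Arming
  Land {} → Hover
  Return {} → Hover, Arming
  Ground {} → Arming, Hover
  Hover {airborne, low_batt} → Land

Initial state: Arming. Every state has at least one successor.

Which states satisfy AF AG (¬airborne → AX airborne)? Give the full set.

{Land, Hover}

States satisfying AG (¬airborne → AX airborne): {Land, Hover}.
States satisfying AF AG (¬airborne → AX airborne): {Land, Hover}.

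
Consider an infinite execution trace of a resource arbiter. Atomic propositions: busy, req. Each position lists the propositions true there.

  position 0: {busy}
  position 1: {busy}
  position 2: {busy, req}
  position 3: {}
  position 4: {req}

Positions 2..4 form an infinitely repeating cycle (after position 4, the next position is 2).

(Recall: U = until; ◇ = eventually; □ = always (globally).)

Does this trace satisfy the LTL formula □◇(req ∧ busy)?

Satisfied

◇(req ∧ busy) holds at every position 0..4, and those are all positions ever visited, so □◇(req ∧ busy) holds.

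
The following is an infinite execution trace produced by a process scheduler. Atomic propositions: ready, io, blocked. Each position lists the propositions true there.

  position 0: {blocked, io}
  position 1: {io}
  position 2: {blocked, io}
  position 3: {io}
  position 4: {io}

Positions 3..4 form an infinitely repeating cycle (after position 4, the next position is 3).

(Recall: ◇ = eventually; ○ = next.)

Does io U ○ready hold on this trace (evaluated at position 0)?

○ready never holds along the trace, so io U ○ready is false.

Does not hold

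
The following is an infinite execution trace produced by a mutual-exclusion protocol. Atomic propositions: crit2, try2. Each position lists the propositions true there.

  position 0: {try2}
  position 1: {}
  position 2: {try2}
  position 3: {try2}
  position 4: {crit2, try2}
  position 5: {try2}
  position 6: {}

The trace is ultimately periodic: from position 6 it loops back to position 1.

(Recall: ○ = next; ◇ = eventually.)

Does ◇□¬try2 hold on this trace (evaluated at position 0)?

□¬try2 is false at every position 0..6, so it never becomes true and ◇□¬try2 fails.

Does not hold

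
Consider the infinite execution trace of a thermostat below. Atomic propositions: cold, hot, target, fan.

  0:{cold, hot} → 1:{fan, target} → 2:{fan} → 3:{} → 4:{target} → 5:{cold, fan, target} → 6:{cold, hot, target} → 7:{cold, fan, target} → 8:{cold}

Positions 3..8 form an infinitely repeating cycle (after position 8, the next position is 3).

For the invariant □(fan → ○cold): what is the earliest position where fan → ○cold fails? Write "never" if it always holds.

Check fan → ○cold at each position in order: 0 ✓.
At position 1 the labels are {fan, target} and the next position 2 has {fan}, so fan → ○cold is false there. This is the first violation.

1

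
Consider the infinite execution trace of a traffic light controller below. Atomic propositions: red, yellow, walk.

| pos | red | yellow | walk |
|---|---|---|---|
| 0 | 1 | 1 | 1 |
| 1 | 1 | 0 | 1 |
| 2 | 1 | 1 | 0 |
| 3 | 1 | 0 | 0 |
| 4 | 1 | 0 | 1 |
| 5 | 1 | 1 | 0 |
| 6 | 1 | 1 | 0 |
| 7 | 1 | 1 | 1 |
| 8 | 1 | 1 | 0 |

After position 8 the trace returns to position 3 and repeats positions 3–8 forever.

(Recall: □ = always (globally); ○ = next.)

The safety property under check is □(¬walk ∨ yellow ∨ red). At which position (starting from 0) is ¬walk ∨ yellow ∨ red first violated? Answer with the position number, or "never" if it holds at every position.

¬walk ∨ yellow ∨ red holds at every position 0..8, and those are all the positions the trace ever visits, so the invariant □(¬walk ∨ yellow ∨ red) is never violated.

never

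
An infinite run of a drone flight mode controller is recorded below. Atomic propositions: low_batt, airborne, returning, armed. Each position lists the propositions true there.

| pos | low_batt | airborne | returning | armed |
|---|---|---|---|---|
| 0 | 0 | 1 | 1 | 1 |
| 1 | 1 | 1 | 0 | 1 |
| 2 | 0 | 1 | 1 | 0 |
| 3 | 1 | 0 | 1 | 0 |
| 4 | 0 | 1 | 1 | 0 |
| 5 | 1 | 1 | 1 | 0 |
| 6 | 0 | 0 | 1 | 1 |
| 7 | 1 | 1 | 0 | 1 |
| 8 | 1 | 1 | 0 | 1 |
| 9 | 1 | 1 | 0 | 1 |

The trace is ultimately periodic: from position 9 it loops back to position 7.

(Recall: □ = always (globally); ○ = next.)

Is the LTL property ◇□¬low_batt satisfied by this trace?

Violated

□¬low_batt is false at every position 0..9, so it never becomes true and ◇□¬low_batt fails.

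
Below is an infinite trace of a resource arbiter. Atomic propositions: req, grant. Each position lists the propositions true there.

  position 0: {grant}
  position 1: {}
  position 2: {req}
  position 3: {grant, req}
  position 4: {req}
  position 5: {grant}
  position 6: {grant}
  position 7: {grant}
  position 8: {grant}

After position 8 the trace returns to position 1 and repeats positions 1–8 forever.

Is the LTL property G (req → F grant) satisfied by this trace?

Satisfied

req → F grant holds at every position 0..8, and those are all positions ever visited, so G (req → F grant) holds.
Positions where req holds: 2, 3, 4.
Check F grant at each: 2→ok, 3→ok, 4→ok.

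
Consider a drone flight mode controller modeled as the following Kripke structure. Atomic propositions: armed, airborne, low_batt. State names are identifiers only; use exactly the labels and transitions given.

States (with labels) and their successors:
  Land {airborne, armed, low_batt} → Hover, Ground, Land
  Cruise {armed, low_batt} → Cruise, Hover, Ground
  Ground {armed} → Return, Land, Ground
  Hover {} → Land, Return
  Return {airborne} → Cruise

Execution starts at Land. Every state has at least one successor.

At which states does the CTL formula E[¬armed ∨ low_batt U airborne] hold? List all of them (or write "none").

{Land, Cruise, Hover, Return}

States satisfying ¬armed ∨ low_batt: {Land, Cruise, Hover, Return}.
States satisfying airborne: {Land, Return}.
States satisfying E[¬armed ∨ low_batt U airborne]: {Land, Cruise, Hover, Return}.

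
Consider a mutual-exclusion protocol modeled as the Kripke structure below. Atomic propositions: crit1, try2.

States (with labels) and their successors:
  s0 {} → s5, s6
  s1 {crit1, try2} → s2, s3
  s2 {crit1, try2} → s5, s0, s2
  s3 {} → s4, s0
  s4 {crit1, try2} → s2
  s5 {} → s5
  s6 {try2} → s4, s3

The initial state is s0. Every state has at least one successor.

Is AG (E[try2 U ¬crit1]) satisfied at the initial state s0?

States satisfying E[try2 U ¬crit1]: {s0, s1, s2, s3, s4, s5, s6}.
States satisfying AG (E[try2 U ¬crit1]): {s0, s1, s2, s3, s4, s5, s6}.
Every state reachable from s0 satisfies E[try2 U ¬crit1].
s0 ∈ Sat(AG (E[try2 U ¬crit1])).

Holds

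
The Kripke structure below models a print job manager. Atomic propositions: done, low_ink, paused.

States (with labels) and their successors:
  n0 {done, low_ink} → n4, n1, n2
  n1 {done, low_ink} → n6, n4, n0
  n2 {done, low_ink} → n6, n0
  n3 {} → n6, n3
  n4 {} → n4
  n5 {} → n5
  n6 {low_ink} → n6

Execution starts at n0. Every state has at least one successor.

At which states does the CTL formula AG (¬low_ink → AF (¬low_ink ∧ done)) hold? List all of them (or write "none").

States satisfying ¬low_ink → AF (¬low_ink ∧ done): {n0, n1, n2, n6}.
States satisfying AG (¬low_ink → AF (¬low_ink ∧ done)): {n6}.

{n6}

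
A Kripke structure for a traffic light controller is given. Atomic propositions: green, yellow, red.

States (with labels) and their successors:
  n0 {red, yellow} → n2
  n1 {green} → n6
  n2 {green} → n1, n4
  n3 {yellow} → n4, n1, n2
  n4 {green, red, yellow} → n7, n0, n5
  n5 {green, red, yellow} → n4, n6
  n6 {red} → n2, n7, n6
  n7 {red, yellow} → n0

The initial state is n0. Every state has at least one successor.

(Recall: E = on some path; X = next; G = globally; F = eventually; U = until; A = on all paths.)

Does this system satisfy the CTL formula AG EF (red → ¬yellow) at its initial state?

Satisfied

States satisfying EF (red → ¬yellow): {n0, n1, n2, n3, n4, n5, n6, n7}.
States satisfying AG EF (red → ¬yellow): {n0, n1, n2, n3, n4, n5, n6, n7}.
Every state reachable from n0 satisfies EF (red → ¬yellow).
n0 ∈ Sat(AG EF (red → ¬yellow)).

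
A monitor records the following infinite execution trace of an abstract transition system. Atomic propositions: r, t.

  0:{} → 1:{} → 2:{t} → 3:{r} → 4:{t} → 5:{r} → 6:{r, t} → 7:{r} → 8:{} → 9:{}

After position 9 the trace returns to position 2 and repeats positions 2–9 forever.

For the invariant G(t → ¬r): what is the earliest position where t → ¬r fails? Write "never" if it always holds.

Check t → ¬r at each position in order: 0 ✓, 1 ✓, 2 ✓, 3 ✓, 4 ✓, 5 ✓.
At position 6 the labels are {r, t}, so t → ¬r is false there. This is the first violation.

6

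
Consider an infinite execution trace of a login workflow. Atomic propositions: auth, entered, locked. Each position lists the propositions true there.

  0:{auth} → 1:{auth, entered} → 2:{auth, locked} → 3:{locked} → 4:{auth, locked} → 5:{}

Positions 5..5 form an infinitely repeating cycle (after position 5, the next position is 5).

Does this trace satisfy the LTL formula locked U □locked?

Walking from position 0: at position 0, □locked has not yet held and locked fails, so locked U □locked is false.

Violated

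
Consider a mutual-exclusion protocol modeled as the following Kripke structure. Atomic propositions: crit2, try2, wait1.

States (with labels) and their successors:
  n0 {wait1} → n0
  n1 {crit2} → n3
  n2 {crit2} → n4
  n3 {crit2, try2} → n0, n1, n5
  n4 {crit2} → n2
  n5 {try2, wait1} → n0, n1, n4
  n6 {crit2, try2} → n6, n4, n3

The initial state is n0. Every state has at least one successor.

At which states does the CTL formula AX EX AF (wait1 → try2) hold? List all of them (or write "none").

{n1, n2, n4, n6}

States satisfying EX AF (wait1 → try2): {n1, n2, n3, n4, n5, n6}.
States satisfying AX EX AF (wait1 → try2): {n1, n2, n4, n6}.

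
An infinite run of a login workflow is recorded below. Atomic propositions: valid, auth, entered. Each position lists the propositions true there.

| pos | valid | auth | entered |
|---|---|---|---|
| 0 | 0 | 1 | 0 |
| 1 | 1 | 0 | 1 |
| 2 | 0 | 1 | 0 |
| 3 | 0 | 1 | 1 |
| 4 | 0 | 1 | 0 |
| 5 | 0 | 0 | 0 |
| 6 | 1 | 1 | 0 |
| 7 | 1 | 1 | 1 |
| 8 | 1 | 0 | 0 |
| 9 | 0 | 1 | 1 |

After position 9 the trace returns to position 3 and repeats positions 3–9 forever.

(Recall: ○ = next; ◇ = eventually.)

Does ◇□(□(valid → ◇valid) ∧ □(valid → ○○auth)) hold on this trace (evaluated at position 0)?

Violated

□(□(valid → ◇valid) ∧ □(valid → ○○auth)) is false at every position 0..9, so it never becomes true and ◇□(□(valid → ◇valid) ∧ □(valid → ○○auth)) fails.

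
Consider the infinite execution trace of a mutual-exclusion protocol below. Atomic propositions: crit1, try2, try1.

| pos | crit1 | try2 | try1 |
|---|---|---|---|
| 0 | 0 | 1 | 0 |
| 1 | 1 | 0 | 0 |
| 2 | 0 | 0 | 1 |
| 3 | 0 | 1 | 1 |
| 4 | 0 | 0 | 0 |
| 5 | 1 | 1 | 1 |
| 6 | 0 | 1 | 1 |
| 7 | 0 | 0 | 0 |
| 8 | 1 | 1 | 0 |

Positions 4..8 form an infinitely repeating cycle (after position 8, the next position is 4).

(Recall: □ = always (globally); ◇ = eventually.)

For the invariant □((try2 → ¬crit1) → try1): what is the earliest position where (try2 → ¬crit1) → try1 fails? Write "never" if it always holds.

0

At position 0 the labels are {try2}, so (try2 → ¬crit1) → try1 is false there. This is the first violation.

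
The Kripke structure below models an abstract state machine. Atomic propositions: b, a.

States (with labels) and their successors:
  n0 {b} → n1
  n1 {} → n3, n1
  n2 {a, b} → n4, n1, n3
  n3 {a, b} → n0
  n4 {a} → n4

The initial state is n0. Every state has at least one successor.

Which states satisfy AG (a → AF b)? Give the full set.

States satisfying a → AF b: {n0, n1, n2, n3}.
States satisfying AG (a → AF b): {n0, n1, n3}.

{n0, n1, n3}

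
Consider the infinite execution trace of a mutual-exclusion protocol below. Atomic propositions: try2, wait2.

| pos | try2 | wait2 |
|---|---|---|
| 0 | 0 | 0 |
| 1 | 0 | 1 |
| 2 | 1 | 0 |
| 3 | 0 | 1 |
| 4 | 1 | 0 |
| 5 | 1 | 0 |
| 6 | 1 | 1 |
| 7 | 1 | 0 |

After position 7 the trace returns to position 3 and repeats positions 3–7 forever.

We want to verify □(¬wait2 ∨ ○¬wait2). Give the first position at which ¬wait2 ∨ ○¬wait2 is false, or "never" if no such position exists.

¬wait2 ∨ ○¬wait2 holds at every position 0..7, and those are all the positions the trace ever visits, so the invariant □(¬wait2 ∨ ○¬wait2) is never violated.

never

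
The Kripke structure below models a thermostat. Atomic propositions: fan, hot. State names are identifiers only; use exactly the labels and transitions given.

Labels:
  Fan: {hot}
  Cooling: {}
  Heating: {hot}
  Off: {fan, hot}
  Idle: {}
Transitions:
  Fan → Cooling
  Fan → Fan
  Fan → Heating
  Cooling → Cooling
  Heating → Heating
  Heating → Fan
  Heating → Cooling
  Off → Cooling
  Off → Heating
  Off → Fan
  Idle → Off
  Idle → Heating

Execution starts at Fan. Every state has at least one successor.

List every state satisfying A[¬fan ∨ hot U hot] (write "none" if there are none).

States satisfying ¬fan ∨ hot: {Fan, Cooling, Heating, Off, Idle}.
States satisfying hot: {Fan, Heating, Off}.
States satisfying A[¬fan ∨ hot U hot]: {Fan, Heating, Off, Idle}.

{Fan, Heating, Off, Idle}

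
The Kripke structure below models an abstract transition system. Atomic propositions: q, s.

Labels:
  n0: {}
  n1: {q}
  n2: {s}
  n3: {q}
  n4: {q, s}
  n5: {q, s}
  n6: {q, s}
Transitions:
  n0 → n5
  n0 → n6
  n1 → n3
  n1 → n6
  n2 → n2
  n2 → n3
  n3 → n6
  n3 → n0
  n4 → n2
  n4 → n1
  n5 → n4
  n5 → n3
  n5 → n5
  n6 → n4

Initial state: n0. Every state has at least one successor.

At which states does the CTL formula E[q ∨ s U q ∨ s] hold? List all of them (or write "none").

{n1, n2, n3, n4, n5, n6}

States satisfying q ∨ s: {n1, n2, n3, n4, n5, n6}.
States satisfying E[q ∨ s U q ∨ s]: {n1, n2, n3, n4, n5, n6}.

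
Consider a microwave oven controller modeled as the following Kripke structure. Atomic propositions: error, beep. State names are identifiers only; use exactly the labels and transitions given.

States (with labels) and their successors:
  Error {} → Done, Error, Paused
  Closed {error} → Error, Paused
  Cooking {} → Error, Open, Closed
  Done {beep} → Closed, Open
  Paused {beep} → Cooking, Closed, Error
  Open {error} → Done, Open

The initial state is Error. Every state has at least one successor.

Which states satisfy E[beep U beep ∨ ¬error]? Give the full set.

States satisfying beep: {Done, Paused}.
States satisfying beep ∨ ¬error: {Error, Cooking, Done, Paused}.
States satisfying E[beep U beep ∨ ¬error]: {Error, Cooking, Done, Paused}.

{Error, Cooking, Done, Paused}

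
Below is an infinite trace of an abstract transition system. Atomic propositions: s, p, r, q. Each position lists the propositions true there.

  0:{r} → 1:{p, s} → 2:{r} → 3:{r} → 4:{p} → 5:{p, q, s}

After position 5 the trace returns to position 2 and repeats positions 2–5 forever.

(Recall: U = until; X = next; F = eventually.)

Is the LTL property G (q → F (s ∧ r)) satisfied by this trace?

No

q → F (s ∧ r) must hold at every position from 0 onward. It fails at position 5, so G (q → F (s ∧ r)) is false.
Positions where q holds: 5.
Check F (s ∧ r) at each: 5→fails.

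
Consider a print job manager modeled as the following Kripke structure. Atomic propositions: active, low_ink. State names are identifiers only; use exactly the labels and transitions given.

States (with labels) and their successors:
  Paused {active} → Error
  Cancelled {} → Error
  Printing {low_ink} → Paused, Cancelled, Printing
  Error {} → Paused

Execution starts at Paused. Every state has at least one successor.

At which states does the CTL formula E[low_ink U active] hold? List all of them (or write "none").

States satisfying low_ink: {Printing}.
States satisfying active: {Paused}.
States satisfying E[low_ink U active]: {Paused, Printing}.

{Paused, Printing}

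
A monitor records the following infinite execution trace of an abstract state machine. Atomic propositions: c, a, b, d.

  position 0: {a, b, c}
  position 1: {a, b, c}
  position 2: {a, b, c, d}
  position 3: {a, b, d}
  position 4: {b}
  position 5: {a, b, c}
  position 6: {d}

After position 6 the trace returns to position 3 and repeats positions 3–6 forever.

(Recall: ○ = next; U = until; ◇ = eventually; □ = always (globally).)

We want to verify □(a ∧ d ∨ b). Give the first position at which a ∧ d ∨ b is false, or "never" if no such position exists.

6

Check a ∧ d ∨ b at each position in order: 0 ✓, 1 ✓, 2 ✓, 3 ✓, 4 ✓, 5 ✓.
At position 6 the labels are {d}, so a ∧ d ∨ b is false there. This is the first violation.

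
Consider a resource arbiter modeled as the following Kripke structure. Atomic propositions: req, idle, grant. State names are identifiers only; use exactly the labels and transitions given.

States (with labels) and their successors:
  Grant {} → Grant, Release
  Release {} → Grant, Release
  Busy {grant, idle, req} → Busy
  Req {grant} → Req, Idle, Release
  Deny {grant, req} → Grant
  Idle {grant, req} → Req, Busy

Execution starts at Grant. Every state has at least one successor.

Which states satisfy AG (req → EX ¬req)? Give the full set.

States satisfying req → EX ¬req: {Grant, Release, Req, Deny, Idle}.
States satisfying AG (req → EX ¬req): {Grant, Release, Deny}.

{Grant, Release, Deny}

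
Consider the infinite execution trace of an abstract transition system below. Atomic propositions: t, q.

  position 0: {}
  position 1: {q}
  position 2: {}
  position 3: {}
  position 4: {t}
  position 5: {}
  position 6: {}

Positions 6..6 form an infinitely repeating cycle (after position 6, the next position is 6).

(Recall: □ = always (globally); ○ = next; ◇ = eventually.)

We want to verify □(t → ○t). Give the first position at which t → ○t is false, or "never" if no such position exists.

4

Check t → ○t at each position in order: 0 ✓, 1 ✓, 2 ✓, 3 ✓.
At position 4 the labels are {t} and the next position 5 has {}, so t → ○t is false there. This is the first violation.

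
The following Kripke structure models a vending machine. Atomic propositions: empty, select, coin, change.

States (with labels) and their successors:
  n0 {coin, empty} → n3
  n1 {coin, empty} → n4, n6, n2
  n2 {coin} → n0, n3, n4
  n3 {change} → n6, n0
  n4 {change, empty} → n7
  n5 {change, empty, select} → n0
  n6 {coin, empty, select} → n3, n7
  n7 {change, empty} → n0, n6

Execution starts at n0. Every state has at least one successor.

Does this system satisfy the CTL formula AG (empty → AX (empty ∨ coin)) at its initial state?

States satisfying empty → AX (empty ∨ coin): {n1, n2, n3, n4, n5, n7}.
States satisfying AG (empty → AX (empty ∨ coin)): ∅.
n0 is reachable from n0 and violates empty → AX (empty ∨ coin), so AG fails at n0.
n0 ∉ Sat(AG (empty → AX (empty ∨ coin))).

Violated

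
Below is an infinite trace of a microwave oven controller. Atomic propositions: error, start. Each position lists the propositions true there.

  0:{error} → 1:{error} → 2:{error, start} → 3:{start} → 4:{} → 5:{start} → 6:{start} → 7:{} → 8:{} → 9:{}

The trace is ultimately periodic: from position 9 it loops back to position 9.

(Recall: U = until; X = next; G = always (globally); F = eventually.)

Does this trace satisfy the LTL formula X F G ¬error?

Holds

The position after 0 is 1; F G ¬error is true there.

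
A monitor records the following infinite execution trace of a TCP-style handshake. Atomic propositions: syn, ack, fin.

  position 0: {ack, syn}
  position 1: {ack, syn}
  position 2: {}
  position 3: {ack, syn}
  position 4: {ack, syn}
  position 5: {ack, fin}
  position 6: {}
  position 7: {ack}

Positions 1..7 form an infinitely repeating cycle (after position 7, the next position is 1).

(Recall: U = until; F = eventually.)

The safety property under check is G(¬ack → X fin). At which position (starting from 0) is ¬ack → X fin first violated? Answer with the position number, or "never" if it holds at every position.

2

Check ¬ack → X fin at each position in order: 0 ✓, 1 ✓.
At position 2 the labels are {} and the next position 3 has {ack, syn}, so ¬ack → X fin is false there. This is the first violation.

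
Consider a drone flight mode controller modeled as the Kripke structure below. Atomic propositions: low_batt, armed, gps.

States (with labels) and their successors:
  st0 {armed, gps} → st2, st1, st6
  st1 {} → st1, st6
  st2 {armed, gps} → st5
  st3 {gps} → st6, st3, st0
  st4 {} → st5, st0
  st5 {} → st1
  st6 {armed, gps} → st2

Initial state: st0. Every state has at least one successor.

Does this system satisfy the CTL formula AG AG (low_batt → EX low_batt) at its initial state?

Yes

States satisfying AG (low_batt → EX low_batt): {st0, st1, st2, st3, st4, st5, st6}.
States satisfying AG AG (low_batt → EX low_batt): {st0, st1, st2, st3, st4, st5, st6}.
Every state reachable from st0 satisfies AG (low_batt → EX low_batt).
st0 ∈ Sat(AG AG (low_batt → EX low_batt)).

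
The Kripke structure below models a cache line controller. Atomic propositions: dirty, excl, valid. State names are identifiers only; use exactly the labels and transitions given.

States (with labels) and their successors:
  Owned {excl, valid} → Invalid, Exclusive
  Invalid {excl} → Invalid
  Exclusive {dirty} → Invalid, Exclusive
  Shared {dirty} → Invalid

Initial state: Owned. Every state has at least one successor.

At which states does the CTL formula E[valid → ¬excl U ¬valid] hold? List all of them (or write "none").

{Invalid, Exclusive, Shared}

States satisfying valid → ¬excl: {Invalid, Exclusive, Shared}.
States satisfying ¬valid: {Invalid, Exclusive, Shared}.
States satisfying E[valid → ¬excl U ¬valid]: {Invalid, Exclusive, Shared}.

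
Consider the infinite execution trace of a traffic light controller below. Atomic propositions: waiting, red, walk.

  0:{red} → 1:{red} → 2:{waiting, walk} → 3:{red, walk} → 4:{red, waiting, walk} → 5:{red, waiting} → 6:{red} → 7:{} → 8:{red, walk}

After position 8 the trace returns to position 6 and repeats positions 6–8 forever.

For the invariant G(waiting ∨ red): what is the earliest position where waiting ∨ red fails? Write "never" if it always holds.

7

Check waiting ∨ red at each position in order: 0 ✓, 1 ✓, 2 ✓, 3 ✓, 4 ✓, 5 ✓, 6 ✓.
At position 7 the labels are {}, so waiting ∨ red is false there. This is the first violation.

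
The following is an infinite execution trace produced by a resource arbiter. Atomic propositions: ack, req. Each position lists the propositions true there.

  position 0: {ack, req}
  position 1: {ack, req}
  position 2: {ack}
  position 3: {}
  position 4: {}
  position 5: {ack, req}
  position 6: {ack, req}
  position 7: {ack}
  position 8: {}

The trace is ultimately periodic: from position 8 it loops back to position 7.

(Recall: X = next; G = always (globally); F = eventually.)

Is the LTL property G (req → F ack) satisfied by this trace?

Holds

req → F ack holds at every position 0..8, and those are all positions ever visited, so G (req → F ack) holds.
Positions where req holds: 0, 1, 5, 6.
Check F ack at each: 0→ok, 1→ok, 5→ok, 6→ok.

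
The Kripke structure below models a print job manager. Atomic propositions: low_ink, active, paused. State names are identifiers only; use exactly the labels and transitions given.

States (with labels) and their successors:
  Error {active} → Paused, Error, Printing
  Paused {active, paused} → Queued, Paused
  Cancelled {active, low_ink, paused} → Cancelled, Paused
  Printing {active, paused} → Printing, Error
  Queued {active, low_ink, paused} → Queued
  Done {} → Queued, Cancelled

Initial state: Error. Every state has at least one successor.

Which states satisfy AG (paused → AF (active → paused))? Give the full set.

{Error, Paused, Cancelled, Printing, Queued, Done}

States satisfying paused → AF (active → paused): {Error, Paused, Cancelled, Printing, Queued, Done}.
States satisfying AG (paused → AF (active → paused)): {Error, Paused, Cancelled, Printing, Queued, Done}.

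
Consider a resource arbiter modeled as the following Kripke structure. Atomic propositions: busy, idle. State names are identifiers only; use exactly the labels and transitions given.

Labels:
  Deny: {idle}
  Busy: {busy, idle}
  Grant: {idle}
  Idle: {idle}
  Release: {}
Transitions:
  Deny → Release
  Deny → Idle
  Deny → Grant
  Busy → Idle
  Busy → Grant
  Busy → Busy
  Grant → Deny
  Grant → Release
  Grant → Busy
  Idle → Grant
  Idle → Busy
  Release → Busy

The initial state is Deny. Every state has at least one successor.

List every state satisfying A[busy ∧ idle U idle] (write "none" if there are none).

{Deny, Busy, Grant, Idle}

States satisfying busy ∧ idle: {Busy}.
States satisfying idle: {Deny, Busy, Grant, Idle}.
States satisfying A[busy ∧ idle U idle]: {Deny, Busy, Grant, Idle}.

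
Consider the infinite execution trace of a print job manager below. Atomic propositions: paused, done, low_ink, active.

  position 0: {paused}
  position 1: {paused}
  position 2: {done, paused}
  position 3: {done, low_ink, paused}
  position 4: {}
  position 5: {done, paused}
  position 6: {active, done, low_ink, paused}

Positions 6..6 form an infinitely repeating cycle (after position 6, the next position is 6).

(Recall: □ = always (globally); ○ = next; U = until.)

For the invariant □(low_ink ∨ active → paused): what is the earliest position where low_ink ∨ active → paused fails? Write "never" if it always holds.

low_ink ∨ active → paused holds at every position 0..6, and those are all the positions the trace ever visits, so the invariant □(low_ink ∨ active → paused) is never violated.

never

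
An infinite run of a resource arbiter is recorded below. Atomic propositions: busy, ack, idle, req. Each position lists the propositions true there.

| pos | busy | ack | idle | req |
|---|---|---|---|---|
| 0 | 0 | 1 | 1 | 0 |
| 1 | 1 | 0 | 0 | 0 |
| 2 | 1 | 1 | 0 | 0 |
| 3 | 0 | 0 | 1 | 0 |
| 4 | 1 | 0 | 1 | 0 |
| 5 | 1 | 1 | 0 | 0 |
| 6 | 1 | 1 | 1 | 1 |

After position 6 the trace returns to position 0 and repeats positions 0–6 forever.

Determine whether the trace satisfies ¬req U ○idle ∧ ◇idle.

Walking from position 0: ○idle first holds at position 2, and ¬req holds at every earlier position along the way, so ¬req U ○idle holds.
idle holds at position 0, which is reachable from 0, so ◇idle holds.
At position 0: ¬req U ○idle is true; ◇idle is true; so ¬req U ○idle ∧ ◇idle is true.

Yes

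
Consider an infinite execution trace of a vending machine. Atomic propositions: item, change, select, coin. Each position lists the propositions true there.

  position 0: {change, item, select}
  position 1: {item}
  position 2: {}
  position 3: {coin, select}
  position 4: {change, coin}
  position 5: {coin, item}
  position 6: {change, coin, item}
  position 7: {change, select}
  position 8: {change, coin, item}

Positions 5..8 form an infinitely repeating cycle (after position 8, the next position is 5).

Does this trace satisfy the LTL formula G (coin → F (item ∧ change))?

Satisfied

coin → F (item ∧ change) holds at every position 0..8, and those are all positions ever visited, so G (coin → F (item ∧ change)) holds.
Positions where coin holds: 3, 4, 5, 6, 8.
Check F (item ∧ change) at each: 3→ok, 4→ok, 5→ok, 6→ok, 8→ok.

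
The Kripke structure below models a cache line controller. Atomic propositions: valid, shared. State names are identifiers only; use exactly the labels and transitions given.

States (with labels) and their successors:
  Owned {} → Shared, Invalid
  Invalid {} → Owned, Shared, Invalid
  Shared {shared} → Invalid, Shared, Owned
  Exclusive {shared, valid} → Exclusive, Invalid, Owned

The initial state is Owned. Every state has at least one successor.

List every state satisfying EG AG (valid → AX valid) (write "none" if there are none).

{Owned, Invalid, Shared}

States satisfying AG (valid → AX valid): {Owned, Invalid, Shared}.
States satisfying EG AG (valid → AX valid): {Owned, Invalid, Shared}.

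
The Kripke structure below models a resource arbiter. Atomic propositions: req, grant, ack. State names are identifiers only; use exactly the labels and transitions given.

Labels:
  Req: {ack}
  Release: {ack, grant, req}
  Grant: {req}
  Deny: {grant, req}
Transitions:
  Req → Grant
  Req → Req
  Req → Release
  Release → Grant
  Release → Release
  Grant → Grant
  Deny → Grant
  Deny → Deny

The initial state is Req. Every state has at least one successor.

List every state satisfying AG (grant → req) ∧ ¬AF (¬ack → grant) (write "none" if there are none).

{Grant}

States satisfying grant → req: {Req, Release, Grant, Deny}.
States satisfying AG (grant → req): {Req, Release, Grant, Deny}.
States satisfying ¬ack → grant: {Req, Release, Deny}.
States satisfying AF (¬ack → grant): {Req, Release, Deny}.
States satisfying ¬AF (¬ack → grant): {Grant}.
States satisfying AG (grant → req) ∧ ¬AF (¬ack → grant): {Grant}.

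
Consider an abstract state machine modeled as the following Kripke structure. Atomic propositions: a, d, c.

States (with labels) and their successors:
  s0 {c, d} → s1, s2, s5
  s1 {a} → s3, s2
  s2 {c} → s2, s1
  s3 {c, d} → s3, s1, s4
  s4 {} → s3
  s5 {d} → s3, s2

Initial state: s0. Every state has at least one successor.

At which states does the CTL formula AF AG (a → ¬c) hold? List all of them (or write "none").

States satisfying AG (a → ¬c): {s0, s1, s2, s3, s4, s5}.
States satisfying AF AG (a → ¬c): {s0, s1, s2, s3, s4, s5}.

{s0, s1, s2, s3, s4, s5}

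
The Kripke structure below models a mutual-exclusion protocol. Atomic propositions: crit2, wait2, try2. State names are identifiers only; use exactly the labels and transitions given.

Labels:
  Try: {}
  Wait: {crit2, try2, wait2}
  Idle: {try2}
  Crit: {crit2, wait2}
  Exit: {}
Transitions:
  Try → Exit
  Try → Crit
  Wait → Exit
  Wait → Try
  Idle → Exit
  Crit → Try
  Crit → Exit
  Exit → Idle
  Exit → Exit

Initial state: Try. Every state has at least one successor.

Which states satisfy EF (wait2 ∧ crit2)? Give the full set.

States satisfying wait2 ∧ crit2: {Wait, Crit}.
States satisfying EF (wait2 ∧ crit2): {Try, Wait, Crit}.

{Try, Wait, Crit}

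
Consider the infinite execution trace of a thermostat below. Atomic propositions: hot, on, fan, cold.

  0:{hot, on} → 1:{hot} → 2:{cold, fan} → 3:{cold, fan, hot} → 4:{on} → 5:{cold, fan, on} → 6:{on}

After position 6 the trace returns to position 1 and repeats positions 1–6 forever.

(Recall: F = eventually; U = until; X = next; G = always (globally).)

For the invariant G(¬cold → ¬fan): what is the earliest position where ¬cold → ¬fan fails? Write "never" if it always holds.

never

¬cold → ¬fan holds at every position 0..6, and those are all the positions the trace ever visits, so the invariant G(¬cold → ¬fan) is never violated.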